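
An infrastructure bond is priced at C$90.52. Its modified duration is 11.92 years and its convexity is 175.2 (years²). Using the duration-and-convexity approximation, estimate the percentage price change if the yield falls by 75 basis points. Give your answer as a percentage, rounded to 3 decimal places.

+9.433%

Duration effect: -D_mod·Δy = -11.92 × (-0.0075) = +0.089400
Convexity effect: ½·C·(Δy)² = 0.5 × 175.2 × (-0.0075)² = +0.0049275
ΔP/P ≈ +0.089400 + 0.0049275 = +0.0943275
= +9.43275%.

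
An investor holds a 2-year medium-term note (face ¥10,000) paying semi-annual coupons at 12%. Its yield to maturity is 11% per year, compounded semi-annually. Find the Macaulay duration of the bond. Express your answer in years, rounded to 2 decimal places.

Periodic yield y = 0.055. Discount each cash flow and weight by its period:
  t   CF        PV=CF/(1+0.055)^t    t·PV
  1       600.00       568.7204       568.7204
  2       600.00       539.0714     1,078.1429
  3       600.00       510.9682     1,532.9046
  4    10,600.00     8,556.4975    34,225.9899
  Σ                 10,175.2575    37,405.7578
Price P = Σ PV = 10,175.2575.
Macaulay duration = Σ(t·PV) / P = 37,405.7578 / 10,175.2575 = 3.67615 half-year periods.
In years: 3.67615 / 2 = 1.83807 years.

1.84 years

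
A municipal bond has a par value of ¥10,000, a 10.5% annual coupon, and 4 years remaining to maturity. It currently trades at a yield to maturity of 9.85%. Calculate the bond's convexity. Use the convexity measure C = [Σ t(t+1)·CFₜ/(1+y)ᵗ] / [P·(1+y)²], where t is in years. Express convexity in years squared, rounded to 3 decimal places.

With y = 0.0985:
  t   CF        PV=CF/(1+0.0985)^t    t·PV        t(t+1)·PV
  1     1,050.00       955.8489       955.8489       1,911.6978
  2     1,050.00       870.1401     1,740.2802       5,220.8405
  3     1,050.00       792.1166     2,376.3498       9,505.3992
  4    11,050.00     7,588.6065    30,354.4260     151,772.1298
  Σ                 10,206.7121    35,426.9048     168,410.0673
P = 10,206.7121.
Convexity = Σ t(t+1)·PV / [P·(1+y)²] = 168,410.0673 / (10,206.7121 × 1.206702) = 13.67357.

13.674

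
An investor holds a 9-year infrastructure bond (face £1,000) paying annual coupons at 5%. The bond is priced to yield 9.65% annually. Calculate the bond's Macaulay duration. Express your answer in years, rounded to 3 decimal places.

Periodic yield y = 0.0965. Discount each cash flow and weight by its year:
  t   CF        PV=CF/(1+0.0965)^t    t·PV
  1        50.00        45.5996        45.5996
  2        50.00        41.5865        83.1731
  3        50.00        37.9266       113.7798
  4        50.00        34.5888       138.3552
  5        50.00        31.5447       157.7237
  6        50.00        28.7686       172.6114
  7        50.00        26.2367       183.6570
  8        50.00        23.9277       191.4216
  9     1,050.00       458.2596     4,124.3364
  Σ                    728.4389     5,210.6578
Price P = Σ PV = 728.4389.
Macaulay duration = Σ(t·PV) / P = 5,210.6578 / 728.4389 = 7.15318 years.

7.153 years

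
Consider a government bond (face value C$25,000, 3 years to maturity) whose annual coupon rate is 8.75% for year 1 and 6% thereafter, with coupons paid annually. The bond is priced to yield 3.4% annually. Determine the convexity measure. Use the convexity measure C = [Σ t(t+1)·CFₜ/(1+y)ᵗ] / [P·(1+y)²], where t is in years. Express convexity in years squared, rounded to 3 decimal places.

With y = 0.034:
  t   CF        PV=CF/(1+0.034)^t    t·PV        t(t+1)·PV
  1     2,187.50     2,115.5706     2,115.5706       4,231.1412
  2     1,500.00     1,402.9758     2,805.9516       8,417.8548
  3    26,500.00    23,970.8954    71,912.6863     287,650.7454
  Σ                 27,489.4419    76,834.2086     300,299.7414
P = 27,489.4419.
Convexity = Σ t(t+1)·PV / [P·(1+y)²] = 300,299.7414 / (27,489.4419 × 1.069156) = 10.21758.

10.218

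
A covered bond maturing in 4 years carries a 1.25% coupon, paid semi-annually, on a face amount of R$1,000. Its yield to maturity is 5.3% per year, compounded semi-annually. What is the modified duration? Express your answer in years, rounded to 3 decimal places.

Periodic yield y = 0.0265. First find Macaulay duration:
  t   CF        PV=CF/(1+0.0265)^t    t·PV
  1         6.25         6.0887         6.0887
  2         6.25         5.9315        11.8629
  3         6.25         5.7783        17.3350
  4         6.25         5.6292        22.5167
  5         6.25         5.4838        27.4192
  6         6.25         5.3423        32.0537
  7         6.25         5.2044        36.4305
  8     1,006.25       816.2708     6,530.1664
  Σ                    855.7289     6,683.8731
P = 855.7289; Macaulay duration = 6,683.8731 / 855.7289 = 7.81074 half-year periods = 3.90537 years.
Modified duration = D_Mac / (1 + y) = 3.90537 / 1.0265 = 3.80455 years.

3.805 years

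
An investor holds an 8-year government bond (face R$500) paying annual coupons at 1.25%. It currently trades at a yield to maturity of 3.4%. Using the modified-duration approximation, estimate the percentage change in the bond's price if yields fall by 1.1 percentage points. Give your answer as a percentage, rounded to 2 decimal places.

Periodic yield y = 0.034. Modified duration first:
  t   CF        PV=CF/(1+0.034)^t    t·PV
  1         6.25         6.0445         6.0445
  2         6.25         5.8457        11.6915
  3         6.25         5.6535        16.9605
  4         6.25         5.4676        21.8705
  5         6.25         5.2878        26.4391
  6         6.25         5.1140        30.6837
  7         6.25         4.9458        34.6206
  8       506.25       387.4367     3,099.4934
  Σ                    425.7956     3,247.8038
P = 425.7956; D_Mac = 7.62761 yrs; D_mod = 7.62761/(1+0.034) = 7.37680 yrs.
ΔP/P ≈ -D_mod · Δy = -7.37680 × (-0.011) = +0.081145 = +8.1145%.

+8.11%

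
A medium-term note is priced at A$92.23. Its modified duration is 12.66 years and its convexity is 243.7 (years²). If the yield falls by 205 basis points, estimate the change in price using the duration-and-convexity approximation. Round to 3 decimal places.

Duration effect: -D_mod·Δy = -12.66 × (-0.0205) = +0.259530
Convexity effect: ½·C·(Δy)² = 0.5 × 243.7 × (-0.0205)² = +0.0512074625
ΔP/P ≈ +0.259530 + 0.0512074625 = +0.3107374625
ΔP ≈ 92.23 × (+0.3107374625) = +28.659316166375.

+A$28.659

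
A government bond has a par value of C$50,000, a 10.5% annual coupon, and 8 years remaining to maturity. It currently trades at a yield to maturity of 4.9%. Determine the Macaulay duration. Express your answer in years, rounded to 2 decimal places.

Periodic yield y = 0.049. Discount each cash flow and weight by its year:
  t   CF        PV=CF/(1+0.049)^t    t·PV
  1     5,250.00     5,004.7664     5,004.7664
  2     5,250.00     4,770.9880     9,541.9761
  3     5,250.00     4,548.1297    13,644.3890
  4     5,250.00     4,335.6813    17,342.7252
  5     5,250.00     4,133.1566    20,665.7831
  6     5,250.00     3,940.0921    23,640.5526
  7     5,250.00     3,756.0459    26,292.3210
  8    55,250.00    37,681.5169   301,452.1348
  Σ                 68,170.3769   417,584.6483
Price P = Σ PV = 68,170.3769.
Macaulay duration = Σ(t·PV) / P = 417,584.6483 / 68,170.3769 = 6.12560 years.

6.13 years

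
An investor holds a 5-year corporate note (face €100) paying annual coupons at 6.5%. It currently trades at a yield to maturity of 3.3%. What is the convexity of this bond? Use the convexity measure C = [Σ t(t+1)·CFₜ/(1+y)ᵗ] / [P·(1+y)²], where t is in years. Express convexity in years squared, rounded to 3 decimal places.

With y = 0.033:
  t   CF        PV=CF/(1+0.033)^t    t·PV        t(t+1)·PV
  1         6.50         6.2924         6.2924          12.5847
  2         6.50         6.0913        12.1827          36.5480
  3         6.50         5.8967        17.6902          70.7609
  4         6.50         5.7084        22.8335         114.1674
  5       106.50        90.5416       452.7078       2,716.2470
  Σ                    114.5304       511.7066       2,950.3080
P = 114.5304.
Convexity = Σ t(t+1)·PV / [P·(1+y)²] = 2,950.3080 / (114.5304 × 1.067089) = 24.14049.

24.140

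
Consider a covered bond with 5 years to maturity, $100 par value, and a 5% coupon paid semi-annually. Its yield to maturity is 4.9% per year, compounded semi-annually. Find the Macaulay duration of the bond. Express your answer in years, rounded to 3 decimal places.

Periodic yield y = 0.0245. Discount each cash flow and weight by its period:
  t   CF        PV=CF/(1+0.0245)^t    t·PV
  1         2.50         2.4402         2.4402
  2         2.50         2.3819         4.7637
  3         2.50         2.3249         6.9747
  4         2.50         2.2693         9.0772
  5         2.50         2.2150        11.0752
  6         2.50         2.1621        12.9724
  7         2.50         2.1104        14.7725
  8         2.50         2.0599        16.4791
  9         2.50         2.0106        18.0957
  10      102.50        80.4645       804.6449
  Σ                    100.4387       901.2955
Price P = Σ PV = 100.4387.
Macaulay duration = Σ(t·PV) / P = 901.2955 / 100.4387 = 8.97359 half-year periods.
In years: 8.97359 / 2 = 4.48679 years.

4.487 years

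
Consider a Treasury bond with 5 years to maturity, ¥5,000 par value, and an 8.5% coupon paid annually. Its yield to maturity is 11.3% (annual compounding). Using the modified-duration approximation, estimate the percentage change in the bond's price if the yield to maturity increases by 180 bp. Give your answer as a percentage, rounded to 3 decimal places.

-6.843%

Periodic yield y = 0.113. Modified duration first:
  t   CF        PV=CF/(1+0.113)^t    t·PV
  1       425.00       381.8509       381.8509
  2       425.00       343.0825       686.1651
  3       425.00       308.2502       924.7507
  4       425.00       276.9544     1,107.8176
  5     5,425.00     3,176.3176    15,881.5880
  Σ                  4,486.4556    18,982.1723
P = 4,486.4556; D_Mac = 4.23100 yrs; D_mod = 4.23100/(1+0.113) = 3.80143 yrs.
ΔP/P ≈ -D_mod · Δy = -3.80143 × (+0.018) = -0.068426 = -6.8426%.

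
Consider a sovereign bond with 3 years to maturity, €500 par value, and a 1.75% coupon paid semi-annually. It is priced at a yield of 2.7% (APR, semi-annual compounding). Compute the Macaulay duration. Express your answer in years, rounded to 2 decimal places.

2.93 years

Periodic yield y = 0.0135. Discount each cash flow and weight by its period:
  t   CF        PV=CF/(1+0.0135)^t    t·PV
  1        4.375         4.3167         4.3167
  2        4.375         4.2592         8.5184
  3        4.375         4.2025        12.6075
  4        4.375         4.1465        16.5861
  5        4.375         4.0913        20.4564
  6      504.375       465.3836     2,792.3013
  Σ                    486.3998     2,854.7864
Price P = Σ PV = 486.3998.
Macaulay duration = Σ(t·PV) / P = 2,854.7864 / 486.3998 = 5.86922 half-year periods.
In years: 5.86922 / 2 = 2.93461 years.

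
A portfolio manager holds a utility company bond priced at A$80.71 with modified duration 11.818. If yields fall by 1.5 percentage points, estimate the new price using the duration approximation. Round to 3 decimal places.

A$95.017

Duration approximation: ΔP/P ≈ -D_mod · Δy = -11.818 × (-0.015) = +0.177270.
New price ≈ 80.71 × (1 + 0.177270) = 95.0174617.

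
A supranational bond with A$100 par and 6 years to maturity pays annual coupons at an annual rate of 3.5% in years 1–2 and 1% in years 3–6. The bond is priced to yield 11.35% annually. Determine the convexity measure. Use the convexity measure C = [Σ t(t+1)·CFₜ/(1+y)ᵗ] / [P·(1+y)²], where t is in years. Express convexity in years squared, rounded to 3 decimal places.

With y = 0.1135:
  t   CF        PV=CF/(1+0.1135)^t    t·PV        t(t+1)·PV
  1         3.50         3.1432         3.1432           6.2865
  2         3.50         2.8228         5.6457          16.9371
  3         1.00         0.7243         2.1730           8.6918
  4         1.00         0.6505         2.6020          13.0098
  5         1.00         0.5842         2.9209          17.5255
  6       101.00        52.9883       317.9298       2,225.5089
  Σ                     60.9134       334.4146       2,287.9595
P = 60.9134.
Convexity = Σ t(t+1)·PV / [P·(1+y)²] = 2,287.9595 / (60.9134 × 1.239882) = 30.29390.

30.294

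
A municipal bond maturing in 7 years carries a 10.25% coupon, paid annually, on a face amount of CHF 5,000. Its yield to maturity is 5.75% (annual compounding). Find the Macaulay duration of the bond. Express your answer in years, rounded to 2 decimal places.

5.52 years

Periodic yield y = 0.0575. Discount each cash flow and weight by its year:
  t   CF        PV=CF/(1+0.0575)^t    t·PV
  1       512.50       484.6336       484.6336
  2       512.50       458.2823       916.5647
  3       512.50       433.3639     1,300.0917
  4       512.50       409.8004     1,639.2016
  5       512.50       387.5181     1,937.5905
  6       512.50       366.4474     2,198.6842
  7     5,512.50     3,727.2281    26,090.5966
  Σ                  6,267.2738    34,567.3629
Price P = Σ PV = 6,267.2738.
Macaulay duration = Σ(t·PV) / P = 34,567.3629 / 6,267.2738 = 5.51553 years.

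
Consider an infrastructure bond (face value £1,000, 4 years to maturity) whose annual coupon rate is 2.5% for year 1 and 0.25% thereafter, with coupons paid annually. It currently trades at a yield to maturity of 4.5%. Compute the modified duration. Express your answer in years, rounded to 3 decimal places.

Periodic yield y = 0.045. First find Macaulay duration:
  t   CF        PV=CF/(1+0.045)^t    t·PV
  1        25.00        23.9234        23.9234
  2         2.50         2.2893         4.5786
  3         2.50         2.1907         6.5722
  4     1,002.50       840.6577     3,362.6310
  Σ                    869.0613     3,397.7053
P = 869.0613; Macaulay duration = 3,397.7053 / 869.0613 = 3.90963 years.
Modified duration = D_Mac / (1 + y) = 3.90963 / 1.045 = 3.74127 years.

3.741 years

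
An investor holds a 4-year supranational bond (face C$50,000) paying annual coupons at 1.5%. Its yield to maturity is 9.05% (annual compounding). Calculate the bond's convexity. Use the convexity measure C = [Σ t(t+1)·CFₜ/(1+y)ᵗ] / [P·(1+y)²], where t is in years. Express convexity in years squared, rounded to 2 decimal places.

With y = 0.0905:
  t   CF        PV=CF/(1+0.0905)^t    t·PV        t(t+1)·PV
  1       750.00       687.7579       687.7579       1,375.5158
  2       750.00       630.6813     1,261.3625       3,784.0875
  3       750.00       578.3414     1,735.0241       6,940.0963
  4    50,750.00    35,886.6870   143,546.7480     717,733.7402
  Σ                 37,783.4675   147,230.8925     729,833.4399
P = 37,783.4675.
Convexity = Σ t(t+1)·PV / [P·(1+y)²] = 729,833.4399 / (37,783.4675 × 1.189190) = 16.24316.

16.24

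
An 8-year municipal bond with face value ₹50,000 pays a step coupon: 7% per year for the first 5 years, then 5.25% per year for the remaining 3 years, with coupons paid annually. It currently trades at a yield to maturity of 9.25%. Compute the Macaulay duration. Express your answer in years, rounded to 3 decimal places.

Periodic yield y = 0.0925. Discount each cash flow and weight by its year:
  t   CF        PV=CF/(1+0.0925)^t    t·PV
  1     3,500.00     3,203.6613     3,203.6613
  2     3,500.00     2,932.4131     5,864.8262
  3     3,500.00     2,684.1310     8,052.3930
  4     3,500.00     2,456.8705     9,827.4819
  5     3,500.00     2,248.8517    11,244.2585
  6     2,625.00     1,543.8341     9,263.0047
  7     2,625.00     1,413.1205     9,891.8433
  8    52,625.00    25,931.0763   207,448.6107
  Σ                 42,413.9585   264,796.0797
Price P = Σ PV = 42,413.9585.
Macaulay duration = Σ(t·PV) / P = 264,796.0797 / 42,413.9585 = 6.24314 years.

6.243 years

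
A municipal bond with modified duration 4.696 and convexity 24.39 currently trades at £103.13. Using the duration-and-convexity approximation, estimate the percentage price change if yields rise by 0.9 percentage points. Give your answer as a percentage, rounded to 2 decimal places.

Duration effect: -D_mod·Δy = -4.696 × (+0.009) = -0.042264
Convexity effect: ½·C·(Δy)² = 0.5 × 24.39 × (0.009)² = +0.000987795
ΔP/P ≈ -0.042264 + 0.000987795 = -0.041276205
= -4.1276205%.

-4.13%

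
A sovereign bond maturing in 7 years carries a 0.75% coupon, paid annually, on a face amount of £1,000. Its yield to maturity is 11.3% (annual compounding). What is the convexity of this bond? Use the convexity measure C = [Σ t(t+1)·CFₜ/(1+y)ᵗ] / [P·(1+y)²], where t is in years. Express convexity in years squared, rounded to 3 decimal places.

With y = 0.113:
  t   CF        PV=CF/(1+0.113)^t    t·PV        t(t+1)·PV
  1         7.50         6.7385         6.7385          13.4771
  2         7.50         6.0544        12.1088          36.3264
  3         7.50         5.4397        16.3191          65.2765
  4         7.50         4.8874        19.5497          97.7486
  5         7.50         4.3912        21.9561         131.7367
  6         7.50         3.9454        23.6724         165.7065
  7     1,007.50       476.1885     3,333.3195      26,666.5561
  Σ                    507.6452     3,433.6642      27,176.8279
P = 507.6452.
Convexity = Σ t(t+1)·PV / [P·(1+y)²] = 27,176.8279 / (507.6452 × 1.238769) = 43.21636.

43.216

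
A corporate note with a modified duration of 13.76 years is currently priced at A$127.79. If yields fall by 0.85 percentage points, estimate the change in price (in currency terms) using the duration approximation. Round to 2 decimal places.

+A$14.95

Duration approximation: ΔP/P ≈ -D_mod · Δy = -13.76 × (-0.0085) = +0.116960.
ΔP ≈ 127.79 × (+0.116960) = +14.9463184.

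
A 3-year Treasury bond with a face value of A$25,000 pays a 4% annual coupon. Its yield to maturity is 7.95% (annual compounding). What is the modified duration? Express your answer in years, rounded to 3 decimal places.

2.667 years

Periodic yield y = 0.0795. First find Macaulay duration:
  t   CF        PV=CF/(1+0.0795)^t    t·PV
  1     1,000.00       926.3548       926.3548
  2     1,000.00       858.1332     1,716.2664
  3    26,000.00    20,668.3310    62,004.9930
  Σ                 22,452.8190    64,647.6142
P = 22,452.8190; Macaulay duration = 64,647.6142 / 22,452.8190 = 2.87926 years.
Modified duration = D_Mac / (1 + y) = 2.87926 / 1.0795 = 2.66722 years.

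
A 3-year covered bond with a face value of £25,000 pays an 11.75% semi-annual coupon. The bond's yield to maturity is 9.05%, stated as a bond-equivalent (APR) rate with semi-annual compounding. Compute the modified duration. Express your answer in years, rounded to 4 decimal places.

Periodic yield y = 0.04525. First find Macaulay duration:
  t   CF        PV=CF/(1+0.04525)^t    t·PV
  1     1,468.75     1,405.1662     1,405.1662
  2     1,468.75     1,344.3351     2,688.6701
  3     1,468.75     1,286.1374     3,858.4121
  4     1,468.75     1,230.4591     4,921.8363
  5     1,468.75     1,177.1912     5,885.9559
  6    26,468.75    20,296.0897   121,776.5385
  Σ                 26,739.3787   140,536.5791
P = 26,739.3787; Macaulay duration = 140,536.5791 / 26,739.3787 = 5.25579 half-year periods = 2.62790 years.
Modified duration = D_Mac / (1 + y) = 2.62790 / 1.04525 = 2.51413 years.

2.5141 years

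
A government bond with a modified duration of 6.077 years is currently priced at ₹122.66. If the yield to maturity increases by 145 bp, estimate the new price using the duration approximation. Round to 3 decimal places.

₹111.852

Duration approximation: ΔP/P ≈ -D_mod · Δy = -6.077 × (+0.0145) = -0.0881165.
New price ≈ 122.66 × (1 - 0.0881165) = 111.85163011.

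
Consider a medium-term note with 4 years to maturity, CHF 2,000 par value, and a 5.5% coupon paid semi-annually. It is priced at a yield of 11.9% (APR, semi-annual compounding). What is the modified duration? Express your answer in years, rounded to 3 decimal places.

3.392 years

Periodic yield y = 0.0595. First find Macaulay duration:
  t   CF        PV=CF/(1+0.0595)^t    t·PV
  1        55.00        51.9113        51.9113
  2        55.00        48.9960        97.9920
  3        55.00        46.2445       138.7334
  4        55.00        43.6474       174.5898
  5        55.00        41.1963       205.9813
  6        55.00        38.8827       233.2965
  7        55.00        36.6991       256.8940
  8     2,055.00     1,294.2082    10,353.6654
  Σ                  1,601.7855    11,513.0637
P = 1,601.7855; Macaulay duration = 11,513.0637 / 1,601.7855 = 7.18764 half-year periods = 3.59382 years.
Modified duration = D_Mac / (1 + y) = 3.59382 / 1.0595 = 3.39200 years.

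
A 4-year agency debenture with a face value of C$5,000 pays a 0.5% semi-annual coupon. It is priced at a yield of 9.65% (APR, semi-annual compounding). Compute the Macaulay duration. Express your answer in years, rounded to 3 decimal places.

Periodic yield y = 0.04825. Discount each cash flow and weight by its period:
  t   CF        PV=CF/(1+0.04825)^t    t·PV
  1        12.50        11.9246        11.9246
  2        12.50        11.3758        22.7515
  3        12.50        10.8521        32.5564
  4        12.50        10.3526        41.4105
  5        12.50         9.8761        49.3805
  6        12.50         9.4215        56.5291
  7        12.50         8.9879        62.9150
  8     5,012.50     3,438.2339    27,505.8711
  Σ                  3,511.0245    27,783.3388
Price P = Σ PV = 3,511.0245.
Macaulay duration = Σ(t·PV) / P = 27,783.3388 / 3,511.0245 = 7.91317 half-year periods.
In years: 7.91317 / 2 = 3.95659 years.

3.957 years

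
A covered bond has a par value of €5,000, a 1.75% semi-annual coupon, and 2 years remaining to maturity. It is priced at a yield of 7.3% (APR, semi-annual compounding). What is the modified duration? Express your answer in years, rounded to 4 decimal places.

1.9030 years

Periodic yield y = 0.0365. First find Macaulay duration:
  t   CF        PV=CF/(1+0.0365)^t    t·PV
  1        43.75        42.2094        42.2094
  2        43.75        40.7230        81.4459
  3        43.75        39.2889       117.8668
  4     5,043.75     4,369.9486    17,479.7943
  Σ                  4,492.1698    17,721.3164
P = 4,492.1698; Macaulay duration = 17,721.3164 / 4,492.1698 = 3.94493 half-year periods = 1.97247 years.
Modified duration = D_Mac / (1 + y) = 1.97247 / 1.0365 = 1.90301 years.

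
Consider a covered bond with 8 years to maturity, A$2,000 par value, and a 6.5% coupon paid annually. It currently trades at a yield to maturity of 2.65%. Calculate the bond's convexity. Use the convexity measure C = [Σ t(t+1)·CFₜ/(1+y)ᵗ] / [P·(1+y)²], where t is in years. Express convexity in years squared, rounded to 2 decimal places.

53.37

With y = 0.0265:
  t   CF        PV=CF/(1+0.0265)^t    t·PV        t(t+1)·PV
  1       130.00       126.6439       126.6439         253.2879
  2       130.00       123.3745       246.7490         740.2471
  3       130.00       120.1895       360.5685       1,442.2739
  4       130.00       117.0867       468.3468       2,341.7338
  5       130.00       114.0640       570.3200       3,421.9199
  6       130.00       111.1193       666.7160       4,667.0120
  7       130.00       108.2507       757.7548       6,062.0387
  8     2,130.00     1,727.8577    13,822.8616     124,405.7547
  Σ                  2,548.5864    17,019.9607     143,334.2680
P = 2,548.5864.
Convexity = Σ t(t+1)·PV / [P·(1+y)²] = 143,334.2680 / (2,548.5864 × 1.053702) = 53.37437.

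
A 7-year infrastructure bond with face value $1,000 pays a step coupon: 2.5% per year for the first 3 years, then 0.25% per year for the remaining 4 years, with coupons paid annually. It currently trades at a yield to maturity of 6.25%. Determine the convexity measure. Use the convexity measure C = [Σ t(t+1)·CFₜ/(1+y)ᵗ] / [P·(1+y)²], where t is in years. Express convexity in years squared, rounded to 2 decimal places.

45.42

With y = 0.0625:
  t   CF        PV=CF/(1+0.0625)^t    t·PV        t(t+1)·PV
  1        25.00        23.5294        23.5294          47.0588
  2        25.00        22.1453        44.2907         132.8720
  3        25.00        20.8427        62.5280         250.1119
  4         2.50         1.9617         7.8466          39.2332
  5         2.50         1.8463         9.2314          55.3881
  6         2.50         1.7377        10.4260          72.9820
  7     1,002.50       655.8157     4,590.7099      36,725.6793
  Σ                    727.8787     4,748.5620      37,323.3254
P = 727.8787.
Convexity = Σ t(t+1)·PV / [P·(1+y)²] = 37,323.3254 / (727.8787 × 1.128906) = 45.42171.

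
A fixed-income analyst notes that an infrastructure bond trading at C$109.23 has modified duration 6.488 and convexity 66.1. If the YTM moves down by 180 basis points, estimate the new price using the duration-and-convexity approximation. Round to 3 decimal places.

Duration effect: -D_mod·Δy = -6.488 × (-0.018) = +0.116784
Convexity effect: ½·C·(Δy)² = 0.5 × 66.1 × (-0.018)² = +0.0107082
ΔP/P ≈ +0.116784 + 0.0107082 = +0.1274922
New price ≈ 109.23 × (1 + 0.1274922) = 123.155973006.

C$123.156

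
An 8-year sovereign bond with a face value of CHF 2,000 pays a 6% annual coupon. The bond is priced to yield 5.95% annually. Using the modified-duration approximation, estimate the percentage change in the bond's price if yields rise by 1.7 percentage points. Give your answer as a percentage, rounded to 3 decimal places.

-10.566%

Periodic yield y = 0.0595. Modified duration first:
  t   CF        PV=CF/(1+0.0595)^t    t·PV
  1       120.00       113.2610       113.2610
  2       120.00       106.9004       213.8008
  3       120.00       100.8970       302.6911
  4       120.00        95.2308       380.9232
  5       120.00        89.8828       449.4138
  6       120.00        84.8351       509.0105
  7       120.00        80.0709       560.4961
  8     2,120.00     1,335.1442    10,681.1536
  Σ                  2,006.2221    13,210.7500
P = 2,006.2221; D_Mac = 6.58489 yrs; D_mod = 6.58489/(1+0.0595) = 6.21509 yrs.
ΔP/P ≈ -D_mod · Δy = -6.21509 × (+0.017) = -0.105657 = -10.5657%.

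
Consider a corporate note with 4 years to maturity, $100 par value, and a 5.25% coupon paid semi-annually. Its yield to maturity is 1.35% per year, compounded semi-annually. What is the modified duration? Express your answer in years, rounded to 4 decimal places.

3.6624 years

Periodic yield y = 0.00675. First find Macaulay duration:
  t   CF        PV=CF/(1+0.00675)^t    t·PV
  1        2.625         2.6074         2.6074
  2        2.625         2.5899         5.1798
  3        2.625         2.5726         7.7177
  4        2.625         2.5553        10.2212
  5        2.625         2.5382        12.6909
  6        2.625         2.5212        15.1269
  7        2.625         2.5043        17.5298
  8      102.625        97.2479       777.9829
  Σ                    115.1366       849.0566
P = 115.1366; Macaulay duration = 849.0566 / 115.1366 = 7.37434 half-year periods = 3.68717 years.
Modified duration = D_Mac / (1 + y) = 3.68717 / 1.00675 = 3.66245 years.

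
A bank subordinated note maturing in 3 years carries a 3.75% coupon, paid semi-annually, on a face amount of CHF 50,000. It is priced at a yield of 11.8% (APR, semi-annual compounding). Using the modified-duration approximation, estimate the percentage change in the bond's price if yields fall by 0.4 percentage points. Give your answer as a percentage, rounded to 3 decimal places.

+1.075%

Periodic yield y = 0.059. Modified duration first:
  t   CF        PV=CF/(1+0.059)^t    t·PV
  1       937.50       885.2691       885.2691
  2       937.50       835.9482     1,671.8964
  3       937.50       789.3751     2,368.1252
  4       937.50       745.3966     2,981.5866
  5       937.50       703.8684     3,519.3421
  6    50,937.50    36,112.8584   216,677.1506
  Σ                 40,072.7158   228,103.3699
P = 40,072.7158; D_Mac = 5.69224 half-year periods = 2.84612 yrs; D_mod = 2.84612/(1+0.059) = 2.68755 yrs.
ΔP/P ≈ -D_mod · Δy = -2.68755 × (-0.004) = +0.010750 = +1.0750%.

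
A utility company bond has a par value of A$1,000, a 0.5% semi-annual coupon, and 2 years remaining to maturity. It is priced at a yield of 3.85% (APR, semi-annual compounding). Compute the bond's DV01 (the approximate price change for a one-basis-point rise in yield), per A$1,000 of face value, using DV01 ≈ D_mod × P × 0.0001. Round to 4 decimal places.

Periodic yield y = 0.01925.
  t   CF        PV=CF/(1+0.01925)^t    t·PV
  1         2.50         2.4528         2.4528
  2         2.50         2.4065         4.8129
  3         2.50         2.3610         7.0830
  4     1,002.50       928.8840     3,715.5362
  Σ                    936.1043     3,729.8849
P = 936.1043; D_Mac = 3.98448 half-year periods = 1.99224 yrs; D_mod = 1.95461 yrs.
DV01 ≈ 1.95461 × 936.1043 × 0.0001 = 0.182972.

A$0.1830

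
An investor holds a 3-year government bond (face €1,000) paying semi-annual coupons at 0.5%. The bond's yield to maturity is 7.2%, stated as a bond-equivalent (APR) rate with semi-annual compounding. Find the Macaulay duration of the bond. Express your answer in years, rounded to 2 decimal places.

Periodic yield y = 0.036. Discount each cash flow and weight by its period:
  t   CF        PV=CF/(1+0.036)^t    t·PV
  1         2.50         2.4131         2.4131
  2         2.50         2.3293         4.6585
  3         2.50         2.2483         6.7450
  4         2.50         2.1702         8.6808
  5         2.50         2.0948        10.4740
  6     1,002.50       810.8226     4,864.9356
  Σ                    822.0783     4,897.9071
Price P = Σ PV = 822.0783.
Macaulay duration = Σ(t·PV) / P = 4,897.9071 / 822.0783 = 5.95796 half-year periods.
In years: 5.95796 / 2 = 2.97898 years.

2.98 years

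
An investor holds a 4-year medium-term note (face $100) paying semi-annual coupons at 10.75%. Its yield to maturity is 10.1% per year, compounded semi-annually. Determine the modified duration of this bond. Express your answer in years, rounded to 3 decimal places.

Periodic yield y = 0.0505. First find Macaulay duration:
  t   CF        PV=CF/(1+0.0505)^t    t·PV
  1        5.375         5.1166         5.1166
  2        5.375         4.8706         9.7413
  3        5.375         4.6365        13.9095
  4        5.375         4.4136        17.6545
  5        5.375         4.2014        21.0072
  6        5.375         3.9995        23.9968
  7        5.375         3.8072        26.6504
  8      105.375        71.0508       568.4066
  Σ                    102.0963       686.4829
P = 102.0963; Macaulay duration = 686.4829 / 102.0963 = 6.72388 half-year periods = 3.36194 years.
Modified duration = D_Mac / (1 + y) = 3.36194 / 1.0505 = 3.20032 years.

3.200 years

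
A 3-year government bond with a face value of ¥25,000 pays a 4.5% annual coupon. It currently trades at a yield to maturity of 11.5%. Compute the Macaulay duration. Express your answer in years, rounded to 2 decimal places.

2.86 years

Periodic yield y = 0.115. Discount each cash flow and weight by its year:
  t   CF        PV=CF/(1+0.115)^t    t·PV
  1     1,125.00     1,008.9686     1,008.9686
  2     1,125.00       904.9046     1,809.8092
  3    26,125.00    18,846.5429    56,539.6286
  Σ                 20,760.4161    59,358.4064
Price P = Σ PV = 20,760.4161.
Macaulay duration = Σ(t·PV) / P = 59,358.4064 / 20,760.4161 = 2.85921 years.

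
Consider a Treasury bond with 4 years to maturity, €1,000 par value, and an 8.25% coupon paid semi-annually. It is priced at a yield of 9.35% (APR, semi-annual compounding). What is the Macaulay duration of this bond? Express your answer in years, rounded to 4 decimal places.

Periodic yield y = 0.04675. Discount each cash flow and weight by its period:
  t   CF        PV=CF/(1+0.04675)^t    t·PV
  1        41.25        39.4077        39.4077
  2        41.25        37.6477        75.2953
  3        41.25        35.9662       107.8987
  4        41.25        34.3599       137.4397
  5        41.25        32.8253       164.1267
  6        41.25        31.3593       188.1557
  7        41.25        29.9587       209.7110
  8     1,041.25       722.4558     5,779.6461
  Σ                    963.9806     6,701.6808
Price P = Σ PV = 963.9806.
Macaulay duration = Σ(t·PV) / P = 6,701.6808 / 963.9806 = 6.95209 half-year periods.
In years: 6.95209 / 2 = 3.47605 years.

3.4760 years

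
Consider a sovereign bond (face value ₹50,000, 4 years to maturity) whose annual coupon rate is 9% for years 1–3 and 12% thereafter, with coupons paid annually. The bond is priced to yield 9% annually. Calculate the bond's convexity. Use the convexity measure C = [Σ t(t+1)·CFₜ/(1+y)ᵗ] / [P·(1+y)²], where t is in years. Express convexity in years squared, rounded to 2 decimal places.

With y = 0.09:
  t   CF        PV=CF/(1+0.09)^t    t·PV        t(t+1)·PV
  1     4,500.00     4,128.4404     4,128.4404       8,256.8807
  2     4,500.00     3,787.5600     7,575.1199      22,725.3598
  3     4,500.00     3,474.8257    10,424.4770      41,697.9079
  4    56,000.00    39,671.8118   158,687.2473     793,436.2364
  Σ                 51,062.6378   180,815.2846     866,116.3849
P = 51,062.6378.
Convexity = Σ t(t+1)·PV / [P·(1+y)²] = 866,116.3849 / (51,062.6378 × 1.188100) = 14.27644.

14.28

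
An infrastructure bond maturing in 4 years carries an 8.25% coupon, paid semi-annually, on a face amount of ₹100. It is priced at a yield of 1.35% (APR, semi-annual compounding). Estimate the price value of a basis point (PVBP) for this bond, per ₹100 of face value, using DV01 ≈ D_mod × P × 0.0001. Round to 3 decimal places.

Periodic yield y = 0.00675.
  t   CF        PV=CF/(1+0.00675)^t    t·PV
  1        4.125         4.0973         4.0973
  2        4.125         4.0699         8.1397
  3        4.125         4.0426        12.1278
  4        4.125         4.0155        16.0619
  5        4.125         3.9886        19.9428
  6        4.125         3.9618        23.7709
  7        4.125         3.9353        27.5468
  8      104.125        98.6693       789.3541
  Σ                    126.7802       901.0413
P = 126.7802; D_Mac = 7.10712 half-year periods = 3.55356 yrs; D_mod = 3.52973 yrs.
DV01 ≈ 3.52973 × 126.7802 × 0.0001 = 0.044750.

₹0.045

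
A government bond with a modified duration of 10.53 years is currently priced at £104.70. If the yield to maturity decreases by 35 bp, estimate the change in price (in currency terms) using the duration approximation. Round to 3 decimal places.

+£3.859

Duration approximation: ΔP/P ≈ -D_mod · Δy = -10.53 × (-0.0035) = +0.036855.
ΔP ≈ 104.70 × (+0.036855) = +3.8587185.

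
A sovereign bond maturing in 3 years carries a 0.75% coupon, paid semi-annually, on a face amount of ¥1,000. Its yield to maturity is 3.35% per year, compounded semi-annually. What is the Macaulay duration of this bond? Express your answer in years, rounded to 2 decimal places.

2.97 years

Periodic yield y = 0.01675. Discount each cash flow and weight by its period:
  t   CF        PV=CF/(1+0.01675)^t    t·PV
  1         3.75         3.6882         3.6882
  2         3.75         3.6275         7.2549
  3         3.75         3.5677        10.7031
  4         3.75         3.5089        14.0357
  5         3.75         3.4511        17.2556
  6     1,003.75       908.5325     5,451.1951
  Σ                    926.3759     5,504.1326
Price P = Σ PV = 926.3759.
Macaulay duration = Σ(t·PV) / P = 5,504.1326 / 926.3759 = 5.94158 half-year periods.
In years: 5.94158 / 2 = 2.97079 years.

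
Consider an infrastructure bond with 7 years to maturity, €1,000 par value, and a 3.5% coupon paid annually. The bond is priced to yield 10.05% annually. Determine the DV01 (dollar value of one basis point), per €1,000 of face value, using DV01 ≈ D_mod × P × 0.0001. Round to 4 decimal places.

Periodic yield y = 0.1005.
  t   CF        PV=CF/(1+0.1005)^t    t·PV
  1        35.00        31.8037        31.8037
  2        35.00        28.8993        57.7987
  3        35.00        26.2602        78.7806
  4        35.00        23.8621        95.4482
  5        35.00        21.6829       108.4146
  6        35.00        19.7028       118.2167
  7     1,035.00       529.4318     3,706.0226
  Σ                    681.6428     4,196.4852
P = 681.6428; D_Mac = 6.15643 yrs; D_mod = 5.59421 yrs.
DV01 ≈ 5.59421 × 681.6428 × 0.0001 = 0.381325.

€0.3813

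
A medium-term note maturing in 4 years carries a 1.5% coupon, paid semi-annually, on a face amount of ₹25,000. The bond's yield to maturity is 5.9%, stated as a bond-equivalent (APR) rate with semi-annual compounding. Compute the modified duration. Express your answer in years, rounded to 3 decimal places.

3.775 years

Periodic yield y = 0.0295. First find Macaulay duration:
  t   CF        PV=CF/(1+0.0295)^t    t·PV
  1       187.50       182.1272       182.1272
  2       187.50       176.9084       353.8169
  3       187.50       171.8392       515.5176
  4       187.50       166.9152       667.6608
  5       187.50       162.1323       810.6615
  6       187.50       157.4864       944.9186
  7       187.50       152.9737     1,070.8160
  8    25,187.50    19,960.6305   159,685.0442
  Σ                 21,131.0130   164,230.5628
P = 21,131.0130; Macaulay duration = 164,230.5628 / 21,131.0130 = 7.77202 half-year periods = 3.88601 years.
Modified duration = D_Mac / (1 + y) = 3.88601 / 1.0295 = 3.77466 years.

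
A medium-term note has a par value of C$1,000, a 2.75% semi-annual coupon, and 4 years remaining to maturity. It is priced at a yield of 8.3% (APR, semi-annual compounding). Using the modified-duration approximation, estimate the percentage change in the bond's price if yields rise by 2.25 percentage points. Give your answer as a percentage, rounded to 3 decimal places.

-8.188%

Periodic yield y = 0.0415. Modified duration first:
  t   CF        PV=CF/(1+0.0415)^t    t·PV
  1        13.75        13.2021        13.2021
  2        13.75        12.6761        25.3521
  3        13.75        12.1710        36.5129
  4        13.75        11.6860        46.7440
  5        13.75        11.2203        56.1017
  6        13.75        10.7733        64.6395
  7        13.75        10.3440        72.4079
  8     1,013.75       732.2454     5,857.9635
  Σ                    814.3181     6,172.9237
P = 814.3181; D_Mac = 7.58048 half-year periods = 3.79024 yrs; D_mod = 3.79024/(1+0.0415) = 3.63921 yrs.
ΔP/P ≈ -D_mod · Δy = -3.63921 × (+0.0225) = -0.081882 = -8.1882%.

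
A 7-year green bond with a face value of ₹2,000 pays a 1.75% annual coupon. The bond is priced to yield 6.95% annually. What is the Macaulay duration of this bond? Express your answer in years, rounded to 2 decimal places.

6.57 years

Periodic yield y = 0.0695. Discount each cash flow and weight by its year:
  t   CF        PV=CF/(1+0.0695)^t    t·PV
  1        35.00        32.7256        32.7256
  2        35.00        30.5989        61.1979
  3        35.00        28.6105        85.8315
  4        35.00        26.7513       107.0052
  5        35.00        25.0129       125.0645
  6        35.00        23.3875       140.3248
  7     2,035.00     1,271.4488     8,900.1419
  Σ                  1,438.5356     9,452.2915
Price P = Σ PV = 1,438.5356.
Macaulay duration = Σ(t·PV) / P = 9,452.2915 / 1,438.5356 = 6.57077 years.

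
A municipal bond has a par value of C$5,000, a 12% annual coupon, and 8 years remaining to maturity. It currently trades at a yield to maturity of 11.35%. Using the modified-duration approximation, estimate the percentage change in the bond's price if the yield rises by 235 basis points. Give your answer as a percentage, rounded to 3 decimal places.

-11.828%

Periodic yield y = 0.1135. Modified duration first:
  t   CF        PV=CF/(1+0.1135)^t    t·PV
  1       600.00       538.8415       538.8415
  2       600.00       483.9169       967.8338
  3       600.00       434.5909     1,303.7726
  4       600.00       390.2926     1,561.1706
  5       600.00       350.5098     1,752.5489
  6       600.00       314.7820     1,888.6921
  7       600.00       282.6960     1,978.8722
  8     5,600.00     2,369.5521    18,956.4165
  Σ                  5,165.1818    28,948.1482
P = 5,165.1818; D_Mac = 5.60448 yrs; D_mod = 5.60448/(1+0.1135) = 5.03321 yrs.
ΔP/P ≈ -D_mod · Δy = -5.03321 × (+0.0235) = -0.118280 = -11.8280%.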